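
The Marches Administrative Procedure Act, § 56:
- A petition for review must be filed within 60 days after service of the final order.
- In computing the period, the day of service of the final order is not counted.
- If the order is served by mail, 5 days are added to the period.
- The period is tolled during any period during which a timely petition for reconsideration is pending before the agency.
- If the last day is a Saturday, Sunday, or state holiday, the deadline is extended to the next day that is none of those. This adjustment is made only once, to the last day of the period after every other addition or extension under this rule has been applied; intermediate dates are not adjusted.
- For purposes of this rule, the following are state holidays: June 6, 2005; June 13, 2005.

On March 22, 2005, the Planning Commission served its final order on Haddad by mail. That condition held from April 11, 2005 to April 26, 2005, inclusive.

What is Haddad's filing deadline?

60 days after March 22, 2005 is May 21, 2005.
Service was by mail, adding 5 days: May 21, 2005 + 5 days = May 26, 2005.
From April 11, 2005 through April 26, 2005 inclusive is 16 days; tolling adds 16 days: May 26, 2005 + 16 days = June 11, 2005.
June 11, 2005 is Saturday; June 12, 2005 is Sunday; June 13, 2005 is a listed holiday. The next qualifying day is June 14, 2005.

June 14, 2005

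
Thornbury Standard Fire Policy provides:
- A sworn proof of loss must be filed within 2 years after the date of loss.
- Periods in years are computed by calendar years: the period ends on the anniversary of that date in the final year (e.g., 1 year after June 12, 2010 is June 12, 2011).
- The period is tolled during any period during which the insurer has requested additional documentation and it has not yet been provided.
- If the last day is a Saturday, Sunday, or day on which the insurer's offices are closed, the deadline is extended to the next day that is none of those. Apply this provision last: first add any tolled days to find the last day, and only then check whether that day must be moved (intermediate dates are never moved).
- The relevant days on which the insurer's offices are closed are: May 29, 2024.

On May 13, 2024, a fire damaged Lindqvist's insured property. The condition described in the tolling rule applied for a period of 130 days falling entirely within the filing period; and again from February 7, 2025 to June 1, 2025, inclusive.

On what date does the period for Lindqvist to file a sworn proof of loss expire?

January 13, 2027

2 years after May 13, 2024 is May 13, 2026.
Tolling adds 130 days: May 13, 2026 + 130 days = September 20, 2026.
From February 7, 2025 through June 1, 2025 inclusive is 115 days; tolling adds 115 days: September 20, 2026 + 115 days = January 13, 2027.
January 13, 2027 is a Wednesday and not a day on which the insurer's offices are closed, so no extension applies.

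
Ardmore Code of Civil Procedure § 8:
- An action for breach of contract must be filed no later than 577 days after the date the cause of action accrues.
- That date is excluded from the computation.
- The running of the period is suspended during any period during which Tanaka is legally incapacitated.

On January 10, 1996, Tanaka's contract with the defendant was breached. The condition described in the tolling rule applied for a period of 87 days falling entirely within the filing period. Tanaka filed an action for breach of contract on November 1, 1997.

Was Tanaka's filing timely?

577 days after January 10, 1996 is August 9, 1997.
Tolling adds 87 days: August 9, 1997 + 87 days = November 4, 1997.
The deadline is November 4, 1997; the filing on November 1, 1997 is on or before that date.

Yes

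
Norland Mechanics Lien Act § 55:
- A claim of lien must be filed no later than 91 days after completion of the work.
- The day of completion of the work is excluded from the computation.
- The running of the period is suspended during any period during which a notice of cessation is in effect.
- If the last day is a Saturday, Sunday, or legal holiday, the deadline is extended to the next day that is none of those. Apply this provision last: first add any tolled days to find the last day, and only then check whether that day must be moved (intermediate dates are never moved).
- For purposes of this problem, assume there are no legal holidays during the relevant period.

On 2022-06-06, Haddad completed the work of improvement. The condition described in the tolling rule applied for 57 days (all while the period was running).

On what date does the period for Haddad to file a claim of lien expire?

November 1, 2022

91 days after 2022-06-06 is September 5, 2022.
Tolling adds 57 days: September 5, 2022 + 57 days = November 1, 2022.
November 1, 2022 is a Tuesday and not a legal holiday, so no extension applies.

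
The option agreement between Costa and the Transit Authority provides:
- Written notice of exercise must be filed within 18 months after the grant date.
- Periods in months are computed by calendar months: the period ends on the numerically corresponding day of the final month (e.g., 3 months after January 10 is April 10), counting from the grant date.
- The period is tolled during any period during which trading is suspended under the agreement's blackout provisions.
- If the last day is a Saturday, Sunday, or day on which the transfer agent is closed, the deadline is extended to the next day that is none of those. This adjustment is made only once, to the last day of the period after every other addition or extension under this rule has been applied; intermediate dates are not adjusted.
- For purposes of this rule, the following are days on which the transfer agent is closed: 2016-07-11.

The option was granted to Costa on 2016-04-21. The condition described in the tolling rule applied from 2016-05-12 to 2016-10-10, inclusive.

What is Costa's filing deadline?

18 months after 2016-04-21 is October 21, 2017.
From May 12, 2016 through October 10, 2016 inclusive is 152 days; tolling adds 152 days: October 21, 2017 + 152 days = March 22, 2018.
March 22, 2018 is a Thursday and not a day on which the transfer agent is closed, so no extension applies.

March 22, 2018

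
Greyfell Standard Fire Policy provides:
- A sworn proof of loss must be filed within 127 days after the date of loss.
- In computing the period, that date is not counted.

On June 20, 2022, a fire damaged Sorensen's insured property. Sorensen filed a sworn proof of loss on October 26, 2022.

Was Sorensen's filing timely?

No

127 days after June 20, 2022 is October 25, 2022.
The deadline is October 25, 2022; the filing on October 26, 2022 is after that date.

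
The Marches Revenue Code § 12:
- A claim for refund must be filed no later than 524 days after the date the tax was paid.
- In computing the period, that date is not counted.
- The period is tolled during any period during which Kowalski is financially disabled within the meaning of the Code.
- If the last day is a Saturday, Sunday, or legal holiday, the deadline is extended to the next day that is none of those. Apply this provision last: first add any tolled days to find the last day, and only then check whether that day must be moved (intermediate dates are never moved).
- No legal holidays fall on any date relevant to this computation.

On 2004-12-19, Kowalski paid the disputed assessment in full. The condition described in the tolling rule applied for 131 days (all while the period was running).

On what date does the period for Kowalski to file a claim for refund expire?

October 5, 2006

524 days after 2004-12-19 is May 27, 2006.
Tolling adds 131 days: May 27, 2006 + 131 days = October 5, 2006.
October 5, 2006 is a Thursday and not a legal holiday, so no extension applies.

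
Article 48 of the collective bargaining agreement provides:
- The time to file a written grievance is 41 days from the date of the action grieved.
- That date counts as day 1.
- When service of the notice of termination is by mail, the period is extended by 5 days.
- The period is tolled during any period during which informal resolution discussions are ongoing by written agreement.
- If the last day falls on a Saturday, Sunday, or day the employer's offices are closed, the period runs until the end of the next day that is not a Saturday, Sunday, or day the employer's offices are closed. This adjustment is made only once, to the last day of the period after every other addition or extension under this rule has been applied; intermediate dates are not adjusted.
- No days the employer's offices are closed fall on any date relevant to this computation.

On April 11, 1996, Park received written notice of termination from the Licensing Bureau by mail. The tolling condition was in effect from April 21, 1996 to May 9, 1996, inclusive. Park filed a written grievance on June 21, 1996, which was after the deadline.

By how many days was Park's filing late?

Counting April 11, 1996 as day 1, day 41 is May 21, 1996.
Service was by mail, adding 5 days: May 21, 1996 + 5 days = May 26, 1996.
From April 21, 1996 through May 9, 1996 inclusive is 19 days; tolling adds 19 days: May 26, 1996 + 19 days = June 14, 1996.
June 14, 1996 is a Friday and not a day the employer's offices are closed, so no extension applies.
The deadline is June 14, 1996; from June 14, 1996 to June 21, 1996 is 7 days.

7 days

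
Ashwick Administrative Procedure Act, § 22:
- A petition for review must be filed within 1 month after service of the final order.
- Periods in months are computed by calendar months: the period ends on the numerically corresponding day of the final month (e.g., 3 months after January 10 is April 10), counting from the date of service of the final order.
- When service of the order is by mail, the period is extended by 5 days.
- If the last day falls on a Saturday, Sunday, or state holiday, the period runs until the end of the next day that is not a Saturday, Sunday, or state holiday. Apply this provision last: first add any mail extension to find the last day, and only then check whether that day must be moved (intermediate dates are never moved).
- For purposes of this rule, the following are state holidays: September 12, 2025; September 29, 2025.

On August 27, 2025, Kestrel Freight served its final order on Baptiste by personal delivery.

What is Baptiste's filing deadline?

September 30, 2025

1 month after August 27, 2025 is September 27, 2025.
Service was not by mail, so no mail extension applies.
September 27, 2025 is Saturday; September 28, 2025 is Sunday; September 29, 2025 is a listed holiday. The next qualifying day is September 30, 2025.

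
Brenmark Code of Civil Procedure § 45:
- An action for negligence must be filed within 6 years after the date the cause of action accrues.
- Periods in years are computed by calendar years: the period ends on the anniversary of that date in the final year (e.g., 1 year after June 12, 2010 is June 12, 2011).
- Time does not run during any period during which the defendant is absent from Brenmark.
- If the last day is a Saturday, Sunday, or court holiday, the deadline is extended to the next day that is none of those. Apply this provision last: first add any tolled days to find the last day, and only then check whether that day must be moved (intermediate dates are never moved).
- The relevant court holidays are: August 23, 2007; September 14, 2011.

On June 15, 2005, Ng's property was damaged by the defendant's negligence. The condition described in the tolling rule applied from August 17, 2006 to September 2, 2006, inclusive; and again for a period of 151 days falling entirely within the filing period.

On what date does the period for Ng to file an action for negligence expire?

November 30, 2011

6 years after June 15, 2005 is June 15, 2011.
From August 17, 2006 through September 2, 2006 inclusive is 17 days; tolling adds 17 days: June 15, 2011 + 17 days = July 2, 2011.
Tolling adds 151 days: July 2, 2011 + 151 days = November 30, 2011.
November 30, 2011 is a Wednesday and not a court holiday, so no extension applies.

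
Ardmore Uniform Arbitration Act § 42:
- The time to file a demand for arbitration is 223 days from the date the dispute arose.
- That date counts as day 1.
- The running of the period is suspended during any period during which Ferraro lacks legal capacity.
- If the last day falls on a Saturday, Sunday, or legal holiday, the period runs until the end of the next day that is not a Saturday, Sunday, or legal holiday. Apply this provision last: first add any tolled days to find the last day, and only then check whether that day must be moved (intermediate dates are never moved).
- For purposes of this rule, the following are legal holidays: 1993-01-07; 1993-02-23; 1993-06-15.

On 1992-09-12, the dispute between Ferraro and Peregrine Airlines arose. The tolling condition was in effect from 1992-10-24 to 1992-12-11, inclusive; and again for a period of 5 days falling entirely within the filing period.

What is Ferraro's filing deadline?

Counting 1992-09-12 as day 1, day 223 is April 22, 1993.
From October 24, 1992 through December 11, 1992 inclusive is 49 days; tolling adds 49 days: April 22, 1993 + 49 days = June 10, 1993.
Tolling adds 5 days: June 10, 1993 + 5 days = June 15, 1993.
June 15, 1993 is a listed holiday. The next qualifying day is June 16, 1993.

June 16, 1993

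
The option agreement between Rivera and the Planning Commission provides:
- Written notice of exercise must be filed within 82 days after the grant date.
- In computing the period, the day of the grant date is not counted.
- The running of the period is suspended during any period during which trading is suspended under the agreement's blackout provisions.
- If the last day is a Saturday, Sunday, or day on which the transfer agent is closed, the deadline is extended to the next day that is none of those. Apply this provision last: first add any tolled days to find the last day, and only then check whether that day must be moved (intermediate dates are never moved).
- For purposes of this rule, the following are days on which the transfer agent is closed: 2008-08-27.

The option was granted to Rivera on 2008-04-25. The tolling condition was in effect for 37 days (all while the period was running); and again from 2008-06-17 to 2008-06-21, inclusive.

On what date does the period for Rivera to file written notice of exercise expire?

82 days after 2008-04-25 is July 16, 2008.
Tolling adds 37 days: July 16, 2008 + 37 days = August 22, 2008.
From June 17, 2008 through June 21, 2008 inclusive is 5 days; tolling adds 5 days: August 22, 2008 + 5 days = August 27, 2008.
August 27, 2008 is a listed holiday. The next qualifying day is August 28, 2008.

August 28, 2008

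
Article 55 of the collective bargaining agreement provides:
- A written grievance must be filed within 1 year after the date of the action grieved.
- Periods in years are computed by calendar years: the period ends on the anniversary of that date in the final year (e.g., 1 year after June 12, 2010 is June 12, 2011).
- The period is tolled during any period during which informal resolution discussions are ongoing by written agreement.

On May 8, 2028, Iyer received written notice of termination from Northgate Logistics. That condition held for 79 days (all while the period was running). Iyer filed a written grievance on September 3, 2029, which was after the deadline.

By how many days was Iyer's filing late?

39 days

1 year after May 8, 2028 is May 8, 2029.
Tolling adds 79 days: May 8, 2029 + 79 days = July 26, 2029.
The deadline is July 26, 2029; from July 26, 2029 to September 3, 2029 is 39 days.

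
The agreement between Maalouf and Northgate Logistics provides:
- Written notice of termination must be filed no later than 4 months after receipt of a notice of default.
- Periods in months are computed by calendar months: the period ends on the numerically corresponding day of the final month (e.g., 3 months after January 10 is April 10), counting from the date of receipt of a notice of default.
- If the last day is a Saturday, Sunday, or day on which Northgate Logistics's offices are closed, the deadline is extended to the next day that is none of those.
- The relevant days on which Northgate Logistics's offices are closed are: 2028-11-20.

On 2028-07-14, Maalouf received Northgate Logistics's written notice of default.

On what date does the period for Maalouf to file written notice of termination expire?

November 14, 2028

4 months after 2028-07-14 is November 14, 2028.
November 14, 2028 is a Tuesday and not a day on which Northgate Logistics's offices are closed, so no extension applies.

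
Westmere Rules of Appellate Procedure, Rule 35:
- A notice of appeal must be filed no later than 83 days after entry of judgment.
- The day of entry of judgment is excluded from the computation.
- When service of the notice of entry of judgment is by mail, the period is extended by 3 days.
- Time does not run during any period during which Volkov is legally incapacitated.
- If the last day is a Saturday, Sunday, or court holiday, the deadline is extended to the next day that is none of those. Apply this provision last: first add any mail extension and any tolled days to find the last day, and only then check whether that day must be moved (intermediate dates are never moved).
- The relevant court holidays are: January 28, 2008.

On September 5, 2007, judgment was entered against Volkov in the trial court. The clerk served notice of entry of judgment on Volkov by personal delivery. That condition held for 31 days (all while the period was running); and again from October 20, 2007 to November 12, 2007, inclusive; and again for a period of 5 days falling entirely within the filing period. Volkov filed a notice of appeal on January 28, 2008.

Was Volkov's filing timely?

83 days after September 5, 2007 is November 27, 2007.
Service was not by mail, so no mail extension applies.
Tolling adds 31 days: November 27, 2007 + 31 days = December 28, 2007.
From October 20, 2007 through November 12, 2007 inclusive is 24 days; tolling adds 24 days: December 28, 2007 + 24 days = January 21, 2008.
Tolling adds 5 days: January 21, 2008 + 5 days = January 26, 2008.
January 26, 2008 is Saturday; January 27, 2008 is Sunday; January 28, 2008 is a listed holiday. The next qualifying day is January 29, 2008.
The deadline is January 29, 2008; the filing on January 28, 2008 is on or before that date.

Yes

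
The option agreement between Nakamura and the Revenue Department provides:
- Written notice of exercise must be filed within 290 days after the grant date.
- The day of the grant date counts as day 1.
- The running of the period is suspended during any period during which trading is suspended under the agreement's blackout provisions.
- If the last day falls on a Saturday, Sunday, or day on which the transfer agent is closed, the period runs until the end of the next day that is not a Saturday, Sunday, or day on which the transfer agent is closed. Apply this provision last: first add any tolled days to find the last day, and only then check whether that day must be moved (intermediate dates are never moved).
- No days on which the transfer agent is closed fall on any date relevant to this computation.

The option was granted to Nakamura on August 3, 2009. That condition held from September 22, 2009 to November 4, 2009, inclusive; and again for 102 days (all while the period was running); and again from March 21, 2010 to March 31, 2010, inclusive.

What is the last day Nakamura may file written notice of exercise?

Counting August 3, 2009 as day 1, day 290 is May 19, 2010.
From September 22, 2009 through November 4, 2009 inclusive is 44 days; tolling adds 44 days: May 19, 2010 + 44 days = July 2, 2010.
Tolling adds 102 days: July 2, 2010 + 102 days = October 12, 2010.
From March 21, 2010 through March 31, 2010 inclusive is 11 days; tolling adds 11 days: October 12, 2010 + 11 days = October 23, 2010.
October 23, 2010 is Saturday; October 24, 2010 is Sunday. The next qualifying day is October 25, 2010.

October 25, 2010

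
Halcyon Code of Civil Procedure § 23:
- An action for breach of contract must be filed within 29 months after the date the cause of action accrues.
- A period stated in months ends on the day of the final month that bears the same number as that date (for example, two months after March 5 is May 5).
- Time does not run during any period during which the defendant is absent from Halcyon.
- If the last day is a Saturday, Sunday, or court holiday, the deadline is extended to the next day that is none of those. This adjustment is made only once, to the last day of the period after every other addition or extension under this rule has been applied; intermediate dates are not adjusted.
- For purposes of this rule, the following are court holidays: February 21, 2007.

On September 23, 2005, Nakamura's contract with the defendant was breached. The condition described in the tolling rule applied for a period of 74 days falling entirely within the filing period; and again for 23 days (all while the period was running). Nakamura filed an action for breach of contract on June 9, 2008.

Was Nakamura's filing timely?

29 months after September 23, 2005 is February 23, 2008.
Tolling adds 74 days: February 23, 2008 + 74 days = May 7, 2008.
Tolling adds 23 days: May 7, 2008 + 23 days = May 30, 2008.
May 30, 2008 is a Friday and not a court holiday, so no extension applies.
The deadline is May 30, 2008; the filing on June 9, 2008 is after that date.

No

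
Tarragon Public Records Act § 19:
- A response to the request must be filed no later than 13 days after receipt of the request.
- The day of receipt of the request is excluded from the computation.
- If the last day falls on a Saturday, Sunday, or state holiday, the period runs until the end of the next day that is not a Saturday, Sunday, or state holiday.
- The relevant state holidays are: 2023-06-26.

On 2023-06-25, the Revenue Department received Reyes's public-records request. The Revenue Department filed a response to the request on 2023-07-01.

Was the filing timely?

Yes

13 days after 2023-06-25 is July 8, 2023.
July 8, 2023 is Saturday; July 9, 2023 is Sunday. The next qualifying day is July 10, 2023.
The deadline is July 10, 2023; the filing on July 1, 2023 is on or before that date.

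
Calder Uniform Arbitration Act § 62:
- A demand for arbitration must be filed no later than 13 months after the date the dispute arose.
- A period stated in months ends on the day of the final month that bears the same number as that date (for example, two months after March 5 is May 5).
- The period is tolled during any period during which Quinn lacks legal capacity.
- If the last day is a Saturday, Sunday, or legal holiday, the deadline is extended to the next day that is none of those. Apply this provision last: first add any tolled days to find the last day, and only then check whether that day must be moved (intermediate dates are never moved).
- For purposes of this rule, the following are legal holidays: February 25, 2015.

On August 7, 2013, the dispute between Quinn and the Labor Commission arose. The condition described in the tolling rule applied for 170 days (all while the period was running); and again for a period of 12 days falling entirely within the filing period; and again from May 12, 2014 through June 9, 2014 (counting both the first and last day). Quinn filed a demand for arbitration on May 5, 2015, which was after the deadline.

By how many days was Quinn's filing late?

13 months after August 7, 2013 is September 7, 2014.
Tolling adds 170 days: September 7, 2014 + 170 days = February 24, 2015.
Tolling adds 12 days: February 24, 2015 + 12 days = March 8, 2015.
From May 12, 2014 through June 9, 2014 inclusive is 29 days; tolling adds 29 days: March 8, 2015 + 29 days = April 6, 2015.
April 6, 2015 is a Monday and not a legal holiday, so no extension applies.
The deadline is April 6, 2015; from April 6, 2015 to May 5, 2015 is 29 days.

29 days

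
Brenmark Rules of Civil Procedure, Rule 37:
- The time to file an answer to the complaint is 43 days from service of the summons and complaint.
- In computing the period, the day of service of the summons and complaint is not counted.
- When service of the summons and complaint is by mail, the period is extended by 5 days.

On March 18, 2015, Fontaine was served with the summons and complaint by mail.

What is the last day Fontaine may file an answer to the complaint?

43 days after March 18, 2015 is April 30, 2015.
Service was by mail, adding 5 days: April 30, 2015 + 5 days = May 5, 2015.

May 5, 2015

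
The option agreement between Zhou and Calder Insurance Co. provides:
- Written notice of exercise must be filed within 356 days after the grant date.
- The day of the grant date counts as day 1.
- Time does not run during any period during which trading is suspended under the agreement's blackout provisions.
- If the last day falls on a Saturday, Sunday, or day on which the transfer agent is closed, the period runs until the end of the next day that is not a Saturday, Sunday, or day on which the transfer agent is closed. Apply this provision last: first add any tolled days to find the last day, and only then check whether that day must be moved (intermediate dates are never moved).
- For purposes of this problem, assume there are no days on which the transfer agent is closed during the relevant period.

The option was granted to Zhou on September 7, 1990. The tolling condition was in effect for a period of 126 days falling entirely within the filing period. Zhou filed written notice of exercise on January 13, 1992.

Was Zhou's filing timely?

No

Counting September 7, 1990 as day 1, day 356 is August 28, 1991.
Tolling adds 126 days: August 28, 1991 + 126 days = January 1, 1992.
January 1, 1992 is a Wednesday and not a day on which the transfer agent is closed, so no extension applies.
The deadline is January 1, 1992; the filing on January 13, 1992 is after that date.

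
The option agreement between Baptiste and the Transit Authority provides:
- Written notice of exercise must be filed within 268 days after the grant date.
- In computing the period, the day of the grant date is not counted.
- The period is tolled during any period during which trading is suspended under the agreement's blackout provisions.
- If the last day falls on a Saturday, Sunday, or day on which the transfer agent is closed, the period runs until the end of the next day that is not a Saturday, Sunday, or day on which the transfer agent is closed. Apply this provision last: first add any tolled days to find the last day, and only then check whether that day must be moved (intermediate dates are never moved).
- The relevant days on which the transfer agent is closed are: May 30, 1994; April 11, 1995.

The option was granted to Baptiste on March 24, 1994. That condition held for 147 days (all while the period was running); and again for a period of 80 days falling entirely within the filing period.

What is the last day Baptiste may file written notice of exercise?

268 days after March 24, 1994 is December 17, 1994.
Tolling adds 147 days: December 17, 1994 + 147 days = May 13, 1995.
Tolling adds 80 days: May 13, 1995 + 80 days = August 1, 1995.
August 1, 1995 is a Tuesday and not a day on which the transfer agent is closed, so no extension applies.

August 1, 1995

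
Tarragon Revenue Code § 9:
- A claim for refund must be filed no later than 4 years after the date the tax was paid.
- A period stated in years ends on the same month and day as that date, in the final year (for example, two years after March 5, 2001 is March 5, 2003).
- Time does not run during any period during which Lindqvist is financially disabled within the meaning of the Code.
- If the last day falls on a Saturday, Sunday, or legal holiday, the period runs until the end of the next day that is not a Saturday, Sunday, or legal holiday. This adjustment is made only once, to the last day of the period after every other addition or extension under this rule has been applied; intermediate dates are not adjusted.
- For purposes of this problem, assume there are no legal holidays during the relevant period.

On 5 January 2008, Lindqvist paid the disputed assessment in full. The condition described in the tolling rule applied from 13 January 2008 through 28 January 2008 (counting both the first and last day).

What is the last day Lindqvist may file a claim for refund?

4 years after 5 January 2008 is January 5, 2012.
From January 13, 2008 through January 28, 2008 inclusive is 16 days; tolling adds 16 days: January 5, 2012 + 16 days = January 21, 2012.
January 21, 2012 is Saturday; January 22, 2012 is Sunday. The next qualifying day is January 23, 2012.

January 23, 2012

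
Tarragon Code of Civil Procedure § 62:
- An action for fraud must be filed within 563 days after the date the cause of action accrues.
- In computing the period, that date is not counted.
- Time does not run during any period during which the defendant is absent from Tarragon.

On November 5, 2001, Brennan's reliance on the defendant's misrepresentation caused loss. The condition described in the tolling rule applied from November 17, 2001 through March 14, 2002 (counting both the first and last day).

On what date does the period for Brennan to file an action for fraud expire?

September 17, 2003

563 days after November 5, 2001 is May 22, 2003.
From November 17, 2001 through March 14, 2002 inclusive is 118 days; tolling adds 118 days: May 22, 2003 + 118 days = September 17, 2003.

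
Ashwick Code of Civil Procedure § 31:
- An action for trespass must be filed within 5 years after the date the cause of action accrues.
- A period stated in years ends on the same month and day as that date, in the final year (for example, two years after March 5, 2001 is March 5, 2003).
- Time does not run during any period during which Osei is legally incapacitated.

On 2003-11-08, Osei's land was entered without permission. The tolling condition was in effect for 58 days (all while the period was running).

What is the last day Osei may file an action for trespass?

5 years after 2003-11-08 is November 8, 2008.
Tolling adds 58 days: November 8, 2008 + 58 days = January 5, 2009.

January 5, 2009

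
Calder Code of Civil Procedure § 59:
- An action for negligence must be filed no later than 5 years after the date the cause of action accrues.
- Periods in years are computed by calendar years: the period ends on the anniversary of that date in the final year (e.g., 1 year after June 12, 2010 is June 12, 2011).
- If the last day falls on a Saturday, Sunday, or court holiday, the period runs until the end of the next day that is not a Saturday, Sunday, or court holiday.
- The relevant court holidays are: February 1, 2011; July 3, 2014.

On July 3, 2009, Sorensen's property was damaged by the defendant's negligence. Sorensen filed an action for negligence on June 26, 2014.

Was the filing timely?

Yes

5 years after July 3, 2009 is July 3, 2014.
July 3, 2014 is a listed holiday. The next qualifying day is July 4, 2014.
The deadline is July 4, 2014; the filing on June 26, 2014 is on or before that date.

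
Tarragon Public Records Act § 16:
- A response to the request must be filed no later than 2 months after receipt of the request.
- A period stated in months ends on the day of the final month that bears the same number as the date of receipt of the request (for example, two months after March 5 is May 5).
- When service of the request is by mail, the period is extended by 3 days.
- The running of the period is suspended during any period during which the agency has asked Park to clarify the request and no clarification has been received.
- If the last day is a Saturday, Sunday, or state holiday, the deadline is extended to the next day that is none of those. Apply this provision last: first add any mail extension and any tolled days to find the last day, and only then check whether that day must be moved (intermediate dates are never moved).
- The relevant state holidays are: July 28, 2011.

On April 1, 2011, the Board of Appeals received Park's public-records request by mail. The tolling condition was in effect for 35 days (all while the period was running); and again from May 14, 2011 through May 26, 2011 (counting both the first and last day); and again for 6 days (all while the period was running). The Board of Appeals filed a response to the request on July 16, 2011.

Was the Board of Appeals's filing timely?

2 months after April 1, 2011 is June 1, 2011.
Service was by mail, adding 3 days: June 1, 2011 + 3 days = June 4, 2011.
Tolling adds 35 days: June 4, 2011 + 35 days = July 9, 2011.
From May 14, 2011 through May 26, 2011 inclusive is 13 days; tolling adds 13 days: July 9, 2011 + 13 days = July 22, 2011.
Tolling adds 6 days: July 22, 2011 + 6 days = July 28, 2011.
July 28, 2011 is a listed holiday. The next qualifying day is July 29, 2011.
The deadline is July 29, 2011; the filing on July 16, 2011 is on or before that date.

Yes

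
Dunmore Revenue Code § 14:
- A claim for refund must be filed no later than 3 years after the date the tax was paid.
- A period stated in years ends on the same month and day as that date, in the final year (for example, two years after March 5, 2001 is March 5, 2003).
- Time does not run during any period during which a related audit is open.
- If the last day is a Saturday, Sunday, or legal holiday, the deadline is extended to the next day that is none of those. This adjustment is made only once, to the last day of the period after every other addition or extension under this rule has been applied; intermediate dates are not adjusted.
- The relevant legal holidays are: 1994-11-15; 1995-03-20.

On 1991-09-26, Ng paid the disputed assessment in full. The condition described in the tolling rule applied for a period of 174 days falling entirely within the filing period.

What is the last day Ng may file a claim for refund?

March 21, 1995

3 years after 1991-09-26 is September 26, 1994.
Tolling adds 174 days: September 26, 1994 + 174 days = March 19, 1995.
March 19, 1995 is Sunday; March 20, 1995 is a listed holiday. The next qualifying day is March 21, 1995.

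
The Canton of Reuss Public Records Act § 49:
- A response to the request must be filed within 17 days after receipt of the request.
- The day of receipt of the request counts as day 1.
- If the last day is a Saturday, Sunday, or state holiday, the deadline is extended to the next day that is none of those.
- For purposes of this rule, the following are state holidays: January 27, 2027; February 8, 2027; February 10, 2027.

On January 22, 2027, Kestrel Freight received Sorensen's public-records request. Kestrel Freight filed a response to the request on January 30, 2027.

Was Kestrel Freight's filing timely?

Yes

Counting January 22, 2027 as day 1, day 17 is February 7, 2027.
February 7, 2027 is Sunday; February 8, 2027 is a listed holiday. The next qualifying day is February 9, 2027.
The deadline is February 9, 2027; the filing on January 30, 2027 is on or before that date.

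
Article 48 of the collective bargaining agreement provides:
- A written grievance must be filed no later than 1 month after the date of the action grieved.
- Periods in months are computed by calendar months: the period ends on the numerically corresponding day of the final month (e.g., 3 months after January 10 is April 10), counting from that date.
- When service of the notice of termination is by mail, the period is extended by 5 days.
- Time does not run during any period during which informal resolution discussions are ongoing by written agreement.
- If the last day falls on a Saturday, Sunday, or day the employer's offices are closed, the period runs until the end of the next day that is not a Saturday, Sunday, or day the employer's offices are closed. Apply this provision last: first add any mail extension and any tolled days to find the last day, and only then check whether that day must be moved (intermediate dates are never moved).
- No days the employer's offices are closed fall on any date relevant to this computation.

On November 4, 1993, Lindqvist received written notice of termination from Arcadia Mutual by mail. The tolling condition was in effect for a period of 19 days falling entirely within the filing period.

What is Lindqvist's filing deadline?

December 28, 1993

1 month after November 4, 1993 is December 4, 1993.
Service was by mail, adding 5 days: December 4, 1993 + 5 days = December 9, 1993.
Tolling adds 19 days: December 9, 1993 + 19 days = December 28, 1993.
December 28, 1993 is a Tuesday and not a day the employer's offices are closed, so no extension applies.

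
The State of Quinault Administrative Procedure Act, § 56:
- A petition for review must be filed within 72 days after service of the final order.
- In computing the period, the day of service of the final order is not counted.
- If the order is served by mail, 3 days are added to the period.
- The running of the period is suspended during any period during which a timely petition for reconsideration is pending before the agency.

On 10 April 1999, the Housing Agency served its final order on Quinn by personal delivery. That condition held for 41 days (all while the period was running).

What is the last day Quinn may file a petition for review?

72 days after 10 April 1999 is June 21, 1999.
Service was not by mail, so no mail extension applies.
Tolling adds 41 days: June 21, 1999 + 41 days = August 1, 1999.

August 1, 1999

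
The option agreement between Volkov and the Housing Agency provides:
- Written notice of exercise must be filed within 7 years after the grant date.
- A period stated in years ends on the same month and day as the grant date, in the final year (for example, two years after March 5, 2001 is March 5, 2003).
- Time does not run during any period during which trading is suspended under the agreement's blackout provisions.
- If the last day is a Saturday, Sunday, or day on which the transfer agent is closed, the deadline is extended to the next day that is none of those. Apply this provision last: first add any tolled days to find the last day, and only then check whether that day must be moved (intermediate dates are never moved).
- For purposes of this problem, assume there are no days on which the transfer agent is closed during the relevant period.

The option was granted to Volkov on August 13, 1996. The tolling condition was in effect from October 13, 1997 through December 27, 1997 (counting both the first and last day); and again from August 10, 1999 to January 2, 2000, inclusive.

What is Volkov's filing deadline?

March 22, 2004

7 years after August 13, 1996 is August 13, 2003.
From October 13, 1997 through December 27, 1997 inclusive is 76 days; tolling adds 76 days: August 13, 2003 + 76 days = October 28, 2003.
From August 10, 1999 through January 2, 2000 inclusive is 146 days; tolling adds 146 days: October 28, 2003 + 146 days = March 22, 2004.
March 22, 2004 is a Monday and not a day on which the transfer agent is closed, so no extension applies.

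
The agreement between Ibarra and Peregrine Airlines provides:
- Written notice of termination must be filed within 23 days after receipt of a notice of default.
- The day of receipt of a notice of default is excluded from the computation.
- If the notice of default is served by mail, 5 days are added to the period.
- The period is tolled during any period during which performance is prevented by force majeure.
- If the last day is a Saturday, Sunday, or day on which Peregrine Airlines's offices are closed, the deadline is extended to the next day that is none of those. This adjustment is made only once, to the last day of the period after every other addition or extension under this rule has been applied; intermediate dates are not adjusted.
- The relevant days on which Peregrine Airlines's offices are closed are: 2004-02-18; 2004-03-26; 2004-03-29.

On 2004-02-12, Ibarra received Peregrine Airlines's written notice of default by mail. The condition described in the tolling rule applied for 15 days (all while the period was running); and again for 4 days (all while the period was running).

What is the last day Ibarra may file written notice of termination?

23 days after 2004-02-12 is March 6, 2004.
Service was by mail, adding 5 days: March 6, 2004 + 5 days = March 11, 2004.
Tolling adds 15 days: March 11, 2004 + 15 days = March 26, 2004.
Tolling adds 4 days: March 26, 2004 + 4 days = March 30, 2004.
March 30, 2004 is a Tuesday and not a day on which Peregrine Airlines's offices are closed, so no extension applies.

March 30, 2004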